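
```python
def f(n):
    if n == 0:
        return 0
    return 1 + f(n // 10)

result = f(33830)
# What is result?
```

Count of digits of 33830: 5

Answer: 5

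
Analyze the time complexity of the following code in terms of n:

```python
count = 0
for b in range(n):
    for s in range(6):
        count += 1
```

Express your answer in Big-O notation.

Each loop level contributes: n × 1. Multiplying the contributions gives O(n).

Answer: O(n)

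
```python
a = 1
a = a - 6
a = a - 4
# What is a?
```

Trace:
`a = 1` → a = 1
`a = a - 6` → a = -5
`a = a - 4` → a = -9
So a = -9

Answer: -9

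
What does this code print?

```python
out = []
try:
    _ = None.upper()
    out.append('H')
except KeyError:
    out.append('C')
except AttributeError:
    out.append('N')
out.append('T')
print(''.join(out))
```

Execution trace: 'N' (except AttributeError) → 'T' (after the try/except). Output: NT

Answer: NT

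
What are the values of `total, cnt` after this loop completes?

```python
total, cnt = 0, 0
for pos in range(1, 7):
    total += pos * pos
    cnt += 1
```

Sum of squares and count
`total, cnt` takes the values: (0, 0) → (1, 0) → (1, 1) → (5, 1) → (5, 2) → (14, 2) → (14, 3) → (30, 3) → (30, 4) → (55, 4) → (55, 5) → (91, 5) → (91, 6)

Answer: 91, 6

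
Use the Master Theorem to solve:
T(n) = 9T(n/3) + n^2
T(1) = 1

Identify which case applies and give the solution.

a=9, b=3, f(n)=n^2. log_3(9) = 2. Since c=2 = 2, Case 2 applies: T(n) = Θ(n^log_b(a) · log n) = O(n^2 log n).

Answer: O(n^2 log n) - Case 2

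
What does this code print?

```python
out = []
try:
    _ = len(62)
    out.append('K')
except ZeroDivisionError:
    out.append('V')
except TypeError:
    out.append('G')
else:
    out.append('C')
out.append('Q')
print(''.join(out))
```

Execution trace: 'G' (except TypeError) → 'Q' (after the try/except). Output: GQ

Answer: GQ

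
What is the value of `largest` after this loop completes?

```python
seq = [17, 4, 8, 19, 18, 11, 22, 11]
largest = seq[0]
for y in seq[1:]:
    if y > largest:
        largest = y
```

Maximum of [17, 4, 8, 19, 18, 11, 22, 11]
`largest` takes the values: 17 → 19 → 22

Answer: 22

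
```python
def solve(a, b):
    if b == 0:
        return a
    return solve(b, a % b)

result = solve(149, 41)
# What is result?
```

solve(149, 41) -> solve(41, 26) -> solve(26, 15) -> solve(15, 11) -> solve(11, 4) -> solve(4, 3) -> solve(3, 1) -> solve(1, 0) -> 1

Answer: 1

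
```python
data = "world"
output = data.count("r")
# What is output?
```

Trace:
`data = "world"` → data = 'world'
`output = data.count("r")` → output = 1
So output = 1

Answer: 1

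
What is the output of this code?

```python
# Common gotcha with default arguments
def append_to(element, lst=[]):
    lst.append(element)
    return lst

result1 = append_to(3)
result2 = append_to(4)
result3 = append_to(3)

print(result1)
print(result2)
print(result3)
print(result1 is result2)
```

Key concept: mutable default argument gotcha.
Step by step:
`result1 = append_to(3)` → result1 = [3]
`result2 = append_to(4)` → result1 = [3, 4] (same object as result2); result2 = [3, 4] (same object as result1)
`result3 = append_to(3)` → result1 = [3, 4, 3] (same object as result2, result3); result2 = [3, 4, 3] (same object as result1, result3); result3 = [3, 4, 3] (same object as result1, result2)
`print(result1)` → prints [3, 4, 3]
`print(result2)` → prints [3, 4, 3]
`print(result3)` → prints [3, 4, 3]
`print(result1 is result2)` → prints True

Answer:
[3, 4, 3]
[3, 4, 3]
[3, 4, 3]
True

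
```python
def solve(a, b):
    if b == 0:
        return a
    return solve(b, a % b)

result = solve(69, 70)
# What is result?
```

solve(69, 70) -> solve(70, 69) -> solve(69, 1) -> solve(1, 0) -> 1

Answer: 1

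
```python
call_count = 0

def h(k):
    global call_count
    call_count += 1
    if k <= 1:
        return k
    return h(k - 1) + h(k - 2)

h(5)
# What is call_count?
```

Calls(k) = 1 + Calls(k-1) + Calls(k-2); Calls(0)=Calls(1)=1. For k=5 this gives 15.

Answer: 15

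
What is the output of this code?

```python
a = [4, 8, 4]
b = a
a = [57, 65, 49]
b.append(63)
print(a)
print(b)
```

Key concept: rebinding vs mutation: a is rebound to a new list, b still points at the original.
Step by step:
`a = [4, 8, 4]` → a = [4, 8, 4]
`b = a` → b = [4, 8, 4] (same object as a)
`a = [57, 65, 49]` → a = [57, 65, 49]
`b.append(63)` → b = [4, 8, 4, 63]
`print(a)` → prints [57, 65, 49]
`print(b)` → prints [4, 8, 4, 63]

Answer:
[57, 65, 49]
[4, 8, 4, 63]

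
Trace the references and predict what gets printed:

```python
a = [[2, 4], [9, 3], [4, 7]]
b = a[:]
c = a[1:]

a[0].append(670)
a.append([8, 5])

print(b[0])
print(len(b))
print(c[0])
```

Key concept: slice with nested mutation.
Step by step:
`a = [[2, 4], [9, 3], [4, 7]]` → a = [[2, 4], [9, 3], [4, 7]]
`b = a[:]` → b = [[2, 4], [9, 3], [4, 7]]
`c = a[1:]` → c = [[9, 3], [4, 7]]
`a[0].append(670)` → a = [[2, 4, 670], [9, 3], [4, 7]]; b = [[2, 4, 670], [9, 3], [4, 7]]
`a.append([8, 5])` → a = [[2, 4, 670], [9, 3], [4, 7], [8, 5]]
`print(b[0])` → prints [2, 4, 670]
`print(len(b))` → prints 3
`print(c[0])` → prints [9, 3]

Answer:
[2, 4, 670]
3
[9, 3]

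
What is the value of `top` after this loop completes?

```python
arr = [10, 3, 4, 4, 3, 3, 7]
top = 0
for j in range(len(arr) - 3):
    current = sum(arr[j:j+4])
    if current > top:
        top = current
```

Max sum of 4-element window in [10, 3, 4, 4, 3, 3, 7]
`top` takes the values: 0 → 21

Answer: 21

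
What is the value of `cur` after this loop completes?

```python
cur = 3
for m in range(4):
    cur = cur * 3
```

Multiply by 3, 4 times: 3 * 3^4 = 243
`cur` takes the values: 3 → 9 → 27 → 81 → 243

Answer: 243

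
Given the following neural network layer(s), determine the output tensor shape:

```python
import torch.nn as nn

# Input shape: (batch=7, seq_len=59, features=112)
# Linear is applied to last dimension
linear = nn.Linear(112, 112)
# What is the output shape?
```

Input: (7, 59, 112) -> Output: (7, 59, 112)

Answer: (7, 59, 112)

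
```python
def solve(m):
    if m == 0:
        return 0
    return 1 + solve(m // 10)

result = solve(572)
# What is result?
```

Count of digits of 572: 3

Answer: 3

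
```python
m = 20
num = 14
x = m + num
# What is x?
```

Trace:
`m = 20` → m = 20
`num = 14` → num = 14
`x = m + num` → x = 34
So x = 34

Answer: 34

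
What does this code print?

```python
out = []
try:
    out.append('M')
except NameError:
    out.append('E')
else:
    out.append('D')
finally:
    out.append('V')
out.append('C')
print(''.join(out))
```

Execution trace: 'M' (try body, no exception) → 'D' (else) → 'V' (finally) → 'C' (after the try/except). Output: MDVC

Answer: MDVC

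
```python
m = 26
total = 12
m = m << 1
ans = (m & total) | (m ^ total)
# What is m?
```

Trace:
`m = 26` → m = 26
`total = 12` → total = 12
`m = m << 1` → m = 52
`ans = (m & total) | (m ^ total)` → ans = 60
So m = 52

Answer: 52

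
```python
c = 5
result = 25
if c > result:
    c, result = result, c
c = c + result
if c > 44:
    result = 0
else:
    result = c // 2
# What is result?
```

Trace:
`c = 5` → c = 5
`result = 25` → result = 25
`if c > result: ...` → c > result is False → no variable changes
`c = c + result` → c = 30
`if c > 44: ...` → c > 44 is False, take else branch → result = 15
So result = 15

Answer: 15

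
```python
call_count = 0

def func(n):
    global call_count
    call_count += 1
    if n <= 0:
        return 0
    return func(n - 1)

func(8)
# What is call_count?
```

Linear recursion stepping by 1: 9 calls from n=8 down to ≤0.

Answer: 9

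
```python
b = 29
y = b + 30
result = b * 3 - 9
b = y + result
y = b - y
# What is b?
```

Trace:
`b = 29` → b = 29
`y = b + 30` → y = 59
`result = b * 3 - 9` → result = 78
`b = y + result` → b = 137
`y = b - y` → y = 78
So b = 137

Answer: 137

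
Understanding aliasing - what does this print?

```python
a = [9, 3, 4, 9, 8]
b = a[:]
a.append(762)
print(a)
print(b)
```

Key concept: slice [:] creates copy.
Step by step:
`a = [9, 3, 4, 9, 8]` → a = [9, 3, 4, 9, 8]
`b = a[:]` → b = [9, 3, 4, 9, 8]
`a.append(762)` → a = [9, 3, 4, 9, 8, 762]
`print(a)` → prints [9, 3, 4, 9, 8, 762]
`print(b)` → prints [9, 3, 4, 9, 8]

Answer:
[9, 3, 4, 9, 8, 762]
[9, 3, 4, 9, 8]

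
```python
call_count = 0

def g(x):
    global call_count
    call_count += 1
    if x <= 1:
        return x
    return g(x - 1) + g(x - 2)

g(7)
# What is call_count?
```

Calls(x) = 1 + Calls(x-1) + Calls(x-2); Calls(0)=Calls(1)=1. For x=7 this gives 41.

Answer: 41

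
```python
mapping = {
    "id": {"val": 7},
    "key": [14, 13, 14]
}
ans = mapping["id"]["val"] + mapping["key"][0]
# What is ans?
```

Trace:
`mapping = { ...` → mapping = {'id': {'val': 7}, 'key': [14, 13, 14]}
`ans = mapping["id"]["val"] + mapping["key"][0]` → ans = 21
So ans = 21

Answer: 21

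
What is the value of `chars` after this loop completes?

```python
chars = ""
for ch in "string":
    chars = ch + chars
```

Reverse 'string'
`chars` takes the values: "" → "s" → "ts" → "rts" → "irts" → "nirts" → "gnirts"

Answer: "gnirts"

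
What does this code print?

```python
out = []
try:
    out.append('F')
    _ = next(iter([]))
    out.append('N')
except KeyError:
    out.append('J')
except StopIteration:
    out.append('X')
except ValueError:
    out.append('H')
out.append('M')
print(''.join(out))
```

Execution trace: 'F' (try body) → 'X' (except StopIteration) → 'M' (after the try/except). Output: FXM

Answer: FXM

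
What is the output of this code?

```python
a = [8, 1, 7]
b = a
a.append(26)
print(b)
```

Key concept: basic list aliasing.
Step by step:
`a = [8, 1, 7]` → a = [8, 1, 7]
`b = a` → b = [8, 1, 7] (same object as a)
`a.append(26)` → a = [8, 1, 7, 26] (same object as b); b = [8, 1, 7, 26] (same object as a)
`print(b)` → prints [8, 1, 7, 26]

Answer: [8, 1, 7, 26]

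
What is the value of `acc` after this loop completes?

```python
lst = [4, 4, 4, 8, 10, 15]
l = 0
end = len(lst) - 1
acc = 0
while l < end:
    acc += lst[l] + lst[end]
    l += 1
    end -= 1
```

Sum of pairs from ends
`acc` takes the values: 0 → 19 → 33 → 45

Answer: 45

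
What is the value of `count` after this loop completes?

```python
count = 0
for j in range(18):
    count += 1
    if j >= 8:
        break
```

Loop breaks when j reaches 8, count is 9
`count` takes the values: 0 → 1 → 2 → 3 → 4 → 5 → 6 → 7 → 8 → 9

Answer: 9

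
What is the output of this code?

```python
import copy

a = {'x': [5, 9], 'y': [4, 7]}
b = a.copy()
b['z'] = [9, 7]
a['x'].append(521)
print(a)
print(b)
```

Key concept: shallow copy of dict with mutable values.
Step by step:
`a = {'x': [5, 9], 'y': [4, 7]}` → a = {'x': [5, 9], 'y': [4, 7]}
`b = a.copy()` → b = {'x': [5, 9], 'y': [4, 7]}
`b['z'] = [9, 7]` → b = {'x': [5, 9], 'y': [4, 7], 'z': [9, 7]}
`a['x'].append(521)` → a = {'x': [5, 9, 521], 'y': [4, 7]}; b = {'x': [5, 9, 521], 'y': [4, 7], 'z': [9, 7]}
`print(a)` → prints {'x': [5, 9, 521], 'y': [4, 7]}
`print(b)` → prints {'x': [5, 9, 521], 'y': [4, 7], 'z': [9, 7]}

Answer:
{'x': [5, 9, 521], 'y': [4, 7]}
{'x': [5, 9, 521], 'y': [4, 7], 'z': [9, 7]}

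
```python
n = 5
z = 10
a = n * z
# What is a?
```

Trace:
`n = 5` → n = 5
`z = 10` → z = 10
`a = n * z` → a = 50
So a = 50

Answer: 50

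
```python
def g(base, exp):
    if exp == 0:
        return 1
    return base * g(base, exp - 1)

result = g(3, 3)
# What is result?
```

g(3, 3) = 3 * 3 * 3 = 27

Answer: 27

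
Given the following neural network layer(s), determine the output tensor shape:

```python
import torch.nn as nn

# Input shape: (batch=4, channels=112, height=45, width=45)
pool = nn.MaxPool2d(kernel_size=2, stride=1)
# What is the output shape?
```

Input: (4, 112, 45, 45) -> Output: (4, 112, 44, 44)

Answer: (4, 112, 44, 44)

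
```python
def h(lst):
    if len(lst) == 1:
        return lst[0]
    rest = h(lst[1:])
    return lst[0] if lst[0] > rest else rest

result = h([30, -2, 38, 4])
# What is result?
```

Recursive max over [30, -2, 38, 4] = 38

Answer: 38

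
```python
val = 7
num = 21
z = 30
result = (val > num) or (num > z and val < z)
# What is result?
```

Trace:
`val = 7` → val = 7
`num = 21` → num = 21
`z = 30` → z = 30
`result = (val > num) or (num > z and val < z)` → result = False
So result = False

Answer: False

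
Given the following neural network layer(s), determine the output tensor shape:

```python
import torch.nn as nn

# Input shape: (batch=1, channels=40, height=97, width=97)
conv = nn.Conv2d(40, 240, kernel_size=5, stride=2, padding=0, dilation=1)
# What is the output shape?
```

Input: (1, 40, 97, 97) -> Output: (1, 240, 47, 47)

Answer: (1, 240, 47, 47)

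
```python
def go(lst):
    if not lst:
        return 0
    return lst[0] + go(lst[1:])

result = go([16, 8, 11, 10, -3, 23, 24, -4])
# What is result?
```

16 + 8 + 11 + 10 + (-3) + 23 + 24 + (-4) + 0 = 85

Answer: 85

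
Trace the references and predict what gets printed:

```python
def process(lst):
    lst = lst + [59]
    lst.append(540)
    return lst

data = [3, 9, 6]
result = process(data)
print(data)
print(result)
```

Key concept: rebinding parameter vs mutation.
Step by step:
`data = [3, 9, 6]` → data = [3, 9, 6]
`result = process(data)` → result = [3, 9, 6, 59, 540]
`print(data)` → prints [3, 9, 6]
`print(result)` → prints [3, 9, 6, 59, 540]

Answer:
[3, 9, 6]
[3, 9, 6, 59, 540]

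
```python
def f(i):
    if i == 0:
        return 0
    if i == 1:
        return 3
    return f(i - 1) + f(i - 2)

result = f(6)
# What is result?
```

Build up from base cases: f(0)=0, f(1)=3, f(2)=3, f(3)=6, f(4)=9, f(5)=15, f(6)=24

Answer: 24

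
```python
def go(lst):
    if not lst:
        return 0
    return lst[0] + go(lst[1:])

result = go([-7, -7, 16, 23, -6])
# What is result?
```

(-7) + (-7) + 16 + 23 + (-6) + 0 = 19

Answer: 19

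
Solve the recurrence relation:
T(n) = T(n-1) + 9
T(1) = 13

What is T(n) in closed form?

Unrolling: T(n) = T(1) + 9·(n-1) = 13 + 9(n-1) = 9n + 4.

Answer: T(n) = 9n + 4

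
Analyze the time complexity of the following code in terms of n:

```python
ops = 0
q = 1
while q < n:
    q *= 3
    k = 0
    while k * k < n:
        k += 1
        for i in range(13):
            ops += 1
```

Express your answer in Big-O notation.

Each loop level contributes: log n × √n × 1. Multiplying the contributions gives O(√n log n).

Answer: O(√n log n)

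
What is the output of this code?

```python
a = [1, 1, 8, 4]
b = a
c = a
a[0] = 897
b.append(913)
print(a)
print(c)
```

Key concept: multiple aliases.
Step by step:
`a = [1, 1, 8, 4]` → a = [1, 1, 8, 4]
`b = a` → b = [1, 1, 8, 4] (same object as a)
`c = a` → c = [1, 1, 8, 4] (same object as a, b)
`a[0] = 897` → a = [897, 1, 8, 4] (same object as b, c); b = [897, 1, 8, 4] (same object as a, c); c = [897, 1, 8, 4] (same object as a, b)
`b.append(913)` → a = [897, 1, 8, 4, 913] (same object as b, c); b = [897, 1, 8, 4, 913] (same object as a, c); c = [897, 1, 8, 4, 913] (same object as a, b)
`print(a)` → prints [897, 1, 8, 4, 913]
`print(c)` → prints [897, 1, 8, 4, 913]

Answer:
[897, 1, 8, 4, 913]
[897, 1, 8, 4, 913]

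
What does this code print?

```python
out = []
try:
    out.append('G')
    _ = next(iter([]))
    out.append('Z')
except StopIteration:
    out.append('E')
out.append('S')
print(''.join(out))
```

Execution trace: 'G' (try body) → 'E' (except StopIteration) → 'S' (after the try/except). Output: GES

Answer: GES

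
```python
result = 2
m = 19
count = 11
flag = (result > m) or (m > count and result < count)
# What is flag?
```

Trace:
`result = 2` → result = 2
`m = 19` → m = 19
`count = 11` → count = 11
`flag = (result > m) or (m > count and result < count)` → flag = True
So flag = True

Answer: True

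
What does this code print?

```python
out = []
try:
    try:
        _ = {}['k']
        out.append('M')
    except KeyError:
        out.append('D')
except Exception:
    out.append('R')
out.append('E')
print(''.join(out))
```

Execution trace: 'D' (inner except KeyError) → 'E' (after the try/except). Output: DE

Answer: DE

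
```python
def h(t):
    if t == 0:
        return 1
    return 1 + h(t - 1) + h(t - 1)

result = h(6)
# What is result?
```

h(t) = 1 + 2·h(t-1), h(0)=1. Closed form: (1+1)·2^6 - 1 = 127.

Answer: 127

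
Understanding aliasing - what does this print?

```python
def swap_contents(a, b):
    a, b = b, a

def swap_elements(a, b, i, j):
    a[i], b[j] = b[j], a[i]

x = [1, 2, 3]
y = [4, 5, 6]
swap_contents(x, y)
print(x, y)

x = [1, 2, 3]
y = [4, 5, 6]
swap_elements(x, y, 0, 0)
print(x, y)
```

Key concept: parameter rebinding vs mutation.
Step by step:
`x = [1, 2, 3]` → x = [1, 2, 3]
`y = [4, 5, 6]` → y = [4, 5, 6]
`swap_contents(x, y)` → no visible change to tracked variables
`print(x, y)` → prints [1, 2, 3] [4, 5, 6]
`x = [1, 2, 3]` → x = [1, 2, 3]
`y = [4, 5, 6]` → y = [4, 5, 6]
`swap_elements(x, y, 0, 0)` → x = [4, 2, 3]; y = [1, 5, 6]
`print(x, y)` → prints [4, 2, 3] [1, 5, 6]

Answer:
[1, 2, 3] [4, 5, 6]
[4, 2, 3] [1, 5, 6]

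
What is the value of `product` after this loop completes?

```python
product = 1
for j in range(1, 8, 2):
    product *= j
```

Product of 1, 3, 5, ... up to 7
`product` takes the values: 1 → 3 → 15 → 105

Answer: 105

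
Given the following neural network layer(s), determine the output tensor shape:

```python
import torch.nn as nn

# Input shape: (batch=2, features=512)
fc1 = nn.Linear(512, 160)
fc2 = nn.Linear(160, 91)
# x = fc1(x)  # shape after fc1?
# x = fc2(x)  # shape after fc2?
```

Input: (2, 512) -> after fc1: (2, 160) -> Output: (2, 91)

Answer: (2, 91)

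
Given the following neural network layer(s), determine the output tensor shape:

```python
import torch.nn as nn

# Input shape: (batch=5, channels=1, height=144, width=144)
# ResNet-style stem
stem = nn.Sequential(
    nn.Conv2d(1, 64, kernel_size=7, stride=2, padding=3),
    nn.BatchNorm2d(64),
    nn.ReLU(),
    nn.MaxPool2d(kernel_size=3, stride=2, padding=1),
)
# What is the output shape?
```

Input: (5, 1, 144, 144) -> after Conv2d 7x7 stride=2: (5, 64, 72, 72) -> Output: (5, 64, 36, 36)

Answer: (5, 64, 36, 36)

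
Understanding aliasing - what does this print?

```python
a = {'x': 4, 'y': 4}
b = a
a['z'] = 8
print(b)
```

Key concept: dict aliasing.
Step by step:
`a = {'x': 4, 'y': 4}` → a = {'x': 4, 'y': 4}
`b = a` → b = {'x': 4, 'y': 4} (same object as a)
`a['z'] = 8` → a = {'x': 4, 'y': 4, 'z': 8} (same object as b); b = {'x': 4, 'y': 4, 'z': 8} (same object as a)
`print(b)` → prints {'x': 4, 'y': 4, 'z': 8}

Answer: {'x': 4, 'y': 4, 'z': 8}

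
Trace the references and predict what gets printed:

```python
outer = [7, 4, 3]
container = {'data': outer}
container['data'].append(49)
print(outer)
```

Key concept: dict holds reference to list.
Step by step:
`outer = [7, 4, 3]` → outer = [7, 4, 3]
`container = {'data': outer}` → container = {'data': [7, 4, 3]}
`container['data'].append(49)` → outer = [7, 4, 3, 49]; container = {'data': [7, 4, 3, 49]}
`print(outer)` → prints [7, 4, 3, 49]

Answer: [7, 4, 3, 49]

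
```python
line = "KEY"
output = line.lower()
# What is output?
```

Trace:
`line = "KEY"` → line = 'KEY'
`output = line.lower()` → output = 'key'
So output = 'key'

Answer: 'key'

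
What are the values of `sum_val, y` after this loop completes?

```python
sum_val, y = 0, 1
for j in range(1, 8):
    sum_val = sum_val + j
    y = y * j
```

Sum and factorial of 1 to 7
`sum_val, y` takes the values: (0, 1) → (1, 1) → (3, 1) → (3, 2) → (6, 2) → (6, 6) → (10, 6) → (10, 24) → (15, 24) → (15, 120) → (21, 120) → (21, 720) → (28, 720) → (28, 5040)

Answer: 28, 5040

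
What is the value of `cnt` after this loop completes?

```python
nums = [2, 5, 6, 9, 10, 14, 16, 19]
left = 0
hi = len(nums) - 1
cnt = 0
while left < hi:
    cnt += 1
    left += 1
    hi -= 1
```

Iterations until pointers meet (list length 8)
`cnt` takes the values: 0 → 1 → 2 → 3 → 4

Answer: 4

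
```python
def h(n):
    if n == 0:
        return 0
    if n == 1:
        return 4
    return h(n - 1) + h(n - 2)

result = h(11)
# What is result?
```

Build up from base cases: h(0)=0, h(1)=4, h(2)=4, h(3)=8, h(4)=12, h(5)=20, h(6)=32, ..., h(11)=356

Answer: 356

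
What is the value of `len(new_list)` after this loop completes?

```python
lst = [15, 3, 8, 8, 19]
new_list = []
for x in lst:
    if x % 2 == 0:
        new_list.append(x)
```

Count even numbers in [15, 3, 8, 8, 19]
`new_list` takes the values: [] → [8] → [8, 8]
So `len(new_list)` = 2

Answer: 2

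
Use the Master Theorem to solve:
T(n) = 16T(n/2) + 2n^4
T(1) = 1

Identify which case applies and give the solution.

a=16, b=2, f(n)=2n^4. log_2(16) = 4. Since c=4 = 4, Case 2 applies: T(n) = Θ(n^log_b(a) · log n) = O(n^4 log n).

Answer: O(n^4 log n) - Case 2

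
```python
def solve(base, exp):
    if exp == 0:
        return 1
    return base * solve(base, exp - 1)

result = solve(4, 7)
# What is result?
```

solve(4, 7) = 4 * 4 * 4 * 4 * 4 * 4 * 4 = 16384

Answer: 16384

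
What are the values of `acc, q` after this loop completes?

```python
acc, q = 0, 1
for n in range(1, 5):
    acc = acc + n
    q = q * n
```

Sum and factorial of 1 to 4
`acc, q` takes the values: (0, 1) → (1, 1) → (3, 1) → (3, 2) → (6, 2) → (6, 6) → (10, 6) → (10, 24)

Answer: 10, 24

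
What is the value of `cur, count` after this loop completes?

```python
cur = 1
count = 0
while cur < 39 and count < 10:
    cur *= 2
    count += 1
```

Double until >= 39 or 10 iterations
`cur, count` takes the values: (1, 0) → (2, 0) → (2, 1) → (4, 1) → (4, 2) → (8, 2) → (8, 3) → (16, 3) → (16, 4) → (32, 4) → (32, 5) → (64, 5) → (64, 6)

Answer: 64, 6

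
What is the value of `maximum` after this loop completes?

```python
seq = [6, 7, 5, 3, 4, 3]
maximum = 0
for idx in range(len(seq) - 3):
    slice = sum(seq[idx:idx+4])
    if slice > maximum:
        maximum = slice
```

Max sum of 4-element window in [6, 7, 5, 3, 4, 3]
`maximum` takes the values: 0 → 21

Answer: 21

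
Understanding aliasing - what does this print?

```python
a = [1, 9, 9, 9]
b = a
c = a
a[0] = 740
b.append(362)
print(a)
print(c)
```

Key concept: multiple aliases.
Step by step:
`a = [1, 9, 9, 9]` → a = [1, 9, 9, 9]
`b = a` → b = [1, 9, 9, 9] (same object as a)
`c = a` → c = [1, 9, 9, 9] (same object as a, b)
`a[0] = 740` → a = [740, 9, 9, 9] (same object as b, c); b = [740, 9, 9, 9] (same object as a, c); c = [740, 9, 9, 9] (same object as a, b)
`b.append(362)` → a = [740, 9, 9, 9, 362] (same object as b, c); b = [740, 9, 9, 9, 362] (same object as a, c); c = [740, 9, 9, 9, 362] (same object as a, b)
`print(a)` → prints [740, 9, 9, 9, 362]
`print(c)` → prints [740, 9, 9, 9, 362]

Answer:
[740, 9, 9, 9, 362]
[740, 9, 9, 9, 362]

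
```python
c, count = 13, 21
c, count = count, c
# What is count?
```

Trace:
`c, count = 13, 21` → c = 13; count = 21
`c, count = count, c` → c = 21; count = 13
So count = 13

Answer: 13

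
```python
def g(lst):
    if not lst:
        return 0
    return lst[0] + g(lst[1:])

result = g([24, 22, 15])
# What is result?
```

24 + 22 + 15 + 0 = 61

Answer: 61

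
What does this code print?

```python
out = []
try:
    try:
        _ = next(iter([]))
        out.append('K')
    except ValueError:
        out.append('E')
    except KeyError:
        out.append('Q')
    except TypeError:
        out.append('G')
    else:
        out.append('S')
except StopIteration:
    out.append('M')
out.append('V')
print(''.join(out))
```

Execution trace: 'M' (outer except StopIteration) → 'V' (after the try/except). Output: MV

Answer: MV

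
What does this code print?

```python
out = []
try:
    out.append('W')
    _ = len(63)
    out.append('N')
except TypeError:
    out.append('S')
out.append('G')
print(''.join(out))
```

Execution trace: 'W' (try body) → 'S' (except TypeError) → 'G' (after the try/except). Output: WSG

Answer: WSG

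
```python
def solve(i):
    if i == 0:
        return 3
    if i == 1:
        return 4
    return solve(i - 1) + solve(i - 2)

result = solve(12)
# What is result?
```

Build up from base cases: solve(0)=3, solve(1)=4, solve(2)=7, solve(3)=11, solve(4)=18, solve(5)=29, solve(6)=47, ..., solve(12)=843

Answer: 843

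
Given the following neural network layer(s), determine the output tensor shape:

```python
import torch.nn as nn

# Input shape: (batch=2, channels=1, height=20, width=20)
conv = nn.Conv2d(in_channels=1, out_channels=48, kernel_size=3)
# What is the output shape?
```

Input: (2, 1, 20, 20) -> Output: (2, 48, 18, 18)

Answer: (2, 48, 18, 18)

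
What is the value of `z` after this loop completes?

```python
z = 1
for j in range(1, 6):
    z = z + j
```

Start at 1, add 1 through 5
`z` takes the values: 1 → 2 → 4 → 7 → 11 → 16

Answer: 16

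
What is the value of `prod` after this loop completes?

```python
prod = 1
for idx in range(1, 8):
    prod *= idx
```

7! = 5040
`prod` takes the values: 1 → 2 → 6 → 24 → 120 → 720 → 5040

Answer: 5040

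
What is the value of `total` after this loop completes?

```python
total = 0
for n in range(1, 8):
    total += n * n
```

Sum of squares 1² to 7² = 140
`total` takes the values: 0 → 1 → 5 → 14 → 30 → 55 → 91 → 140

Answer: 140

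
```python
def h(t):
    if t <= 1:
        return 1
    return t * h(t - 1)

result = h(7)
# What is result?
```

h(7) = 7 * 6 * 5 * 4 * 3 * 2 * 1 = 5040

Answer: 5040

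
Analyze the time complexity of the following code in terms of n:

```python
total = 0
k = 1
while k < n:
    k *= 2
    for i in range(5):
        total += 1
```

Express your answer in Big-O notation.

Each loop level contributes: log n × 1. Multiplying the contributions gives O(log n).

Answer: O(log n)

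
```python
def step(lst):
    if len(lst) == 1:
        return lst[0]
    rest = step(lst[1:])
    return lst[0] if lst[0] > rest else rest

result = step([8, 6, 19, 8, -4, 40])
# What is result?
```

Recursive max over [8, 6, 19, 8, -4, 40] = 40

Answer: 40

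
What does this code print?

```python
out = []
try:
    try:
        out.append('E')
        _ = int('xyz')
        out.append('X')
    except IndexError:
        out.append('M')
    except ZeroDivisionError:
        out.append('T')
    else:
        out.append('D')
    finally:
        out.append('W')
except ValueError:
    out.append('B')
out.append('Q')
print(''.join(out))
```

Execution trace: 'E' (try body) → 'W' (finally) → 'B' (outer except ValueError) → 'Q' (after the try/except). Output: EWBQ

Answer: EWBQ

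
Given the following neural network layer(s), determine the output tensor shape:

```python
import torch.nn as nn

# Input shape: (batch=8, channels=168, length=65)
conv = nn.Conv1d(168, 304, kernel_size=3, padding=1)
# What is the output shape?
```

Input: (8, 168, 65) -> Output: (8, 304, 65)

Answer: (8, 304, 65)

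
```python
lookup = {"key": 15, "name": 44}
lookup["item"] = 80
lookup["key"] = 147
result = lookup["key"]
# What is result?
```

Trace:
`lookup = {"key": 15, "name": 44}` → lookup = {'key': 15, 'name': 44}
`lookup["item"] = 80` → lookup = {'key': 15, 'name': 44, 'item': 80}
`lookup["key"] = 147` → lookup = {'key': 147, 'name': 44, 'item': 80}
`result = lookup["key"]` → result = 147
So result = 147

Answer: 147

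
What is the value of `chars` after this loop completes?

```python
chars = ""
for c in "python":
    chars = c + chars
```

Reverse 'python'
`chars` takes the values: "" → "p" → "yp" → "typ" → "htyp" → "ohtyp" → "nohtyp"

Answer: "nohtyp"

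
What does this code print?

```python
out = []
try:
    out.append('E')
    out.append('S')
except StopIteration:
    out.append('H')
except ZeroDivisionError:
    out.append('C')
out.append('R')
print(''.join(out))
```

Execution trace: 'E' (try body) → 'S' (try body, no exception) → 'R' (after the try/except). Output: ESR

Answer: ESR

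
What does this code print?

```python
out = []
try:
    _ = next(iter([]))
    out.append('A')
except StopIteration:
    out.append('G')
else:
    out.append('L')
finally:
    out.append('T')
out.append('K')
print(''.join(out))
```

Execution trace: 'G' (except StopIteration) → 'T' (finally) → 'K' (after the try/except). Output: GTK

Answer: GTK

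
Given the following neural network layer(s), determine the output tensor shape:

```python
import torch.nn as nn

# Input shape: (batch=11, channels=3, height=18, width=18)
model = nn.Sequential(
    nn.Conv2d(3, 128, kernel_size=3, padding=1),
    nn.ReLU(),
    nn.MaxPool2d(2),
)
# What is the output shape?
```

Input: (11, 3, 18, 18) -> after Conv2d: (11, 128, 18, 18) -> after ReLU: (11, 128, 18, 18) -> Output: (11, 128, 9, 9)

Answer: (11, 128, 9, 9)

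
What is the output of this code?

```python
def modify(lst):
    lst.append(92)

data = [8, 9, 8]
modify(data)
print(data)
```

Key concept: function modifies passed list.
Step by step:
`data = [8, 9, 8]` → data = [8, 9, 8]
`modify(data)` → data = [8, 9, 8, 92]
`print(data)` → prints [8, 9, 8, 92]

Answer: [8, 9, 8, 92]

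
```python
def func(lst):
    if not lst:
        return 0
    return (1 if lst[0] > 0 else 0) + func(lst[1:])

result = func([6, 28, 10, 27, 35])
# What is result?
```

Count of positive elements in [6, 28, 10, 27, 35] = 5

Answer: 5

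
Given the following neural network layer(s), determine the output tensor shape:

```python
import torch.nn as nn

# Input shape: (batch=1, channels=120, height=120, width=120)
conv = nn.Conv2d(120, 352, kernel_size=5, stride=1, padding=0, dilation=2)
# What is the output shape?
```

Input: (1, 120, 120, 120) -> Output: (1, 352, 112, 112)

Answer: (1, 352, 112, 112)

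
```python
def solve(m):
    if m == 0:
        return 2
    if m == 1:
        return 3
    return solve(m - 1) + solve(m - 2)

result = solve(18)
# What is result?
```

Build up from base cases: solve(0)=2, solve(1)=3, solve(2)=5, solve(3)=8, solve(4)=13, solve(5)=21, solve(6)=34, ..., solve(18)=10946

Answer: 10946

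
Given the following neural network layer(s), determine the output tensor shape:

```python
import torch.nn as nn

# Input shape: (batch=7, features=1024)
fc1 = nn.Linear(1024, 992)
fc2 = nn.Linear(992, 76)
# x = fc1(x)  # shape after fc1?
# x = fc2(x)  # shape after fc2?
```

Input: (7, 1024) -> after fc1: (7, 992) -> Output: (7, 76)

Answer: (7, 76)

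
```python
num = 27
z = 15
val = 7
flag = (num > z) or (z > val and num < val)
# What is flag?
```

Trace:
`num = 27` → num = 27
`z = 15` → z = 15
`val = 7` → val = 7
`flag = (num > z) or (z > val and num < val)` → flag = True
So flag = True

Answer: True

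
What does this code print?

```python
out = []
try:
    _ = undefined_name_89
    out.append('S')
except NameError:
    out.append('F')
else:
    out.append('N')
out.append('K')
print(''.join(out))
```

Execution trace: 'F' (except NameError) → 'K' (after the try/except). Output: FK

Answer: FK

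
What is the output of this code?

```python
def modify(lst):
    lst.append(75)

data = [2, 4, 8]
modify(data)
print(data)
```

Key concept: function modifies passed list.
Step by step:
`data = [2, 4, 8]` → data = [2, 4, 8]
`modify(data)` → data = [2, 4, 8, 75]
`print(data)` → prints [2, 4, 8, 75]

Answer: [2, 4, 8, 75]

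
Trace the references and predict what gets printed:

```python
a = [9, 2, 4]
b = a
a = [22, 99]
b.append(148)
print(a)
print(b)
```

Key concept: rebinding vs mutation: a is rebound to a new list, b still points at the original.
Step by step:
`a = [9, 2, 4]` → a = [9, 2, 4]
`b = a` → b = [9, 2, 4] (same object as a)
`a = [22, 99]` → a = [22, 99]
`b.append(148)` → b = [9, 2, 4, 148]
`print(a)` → prints [22, 99]
`print(b)` → prints [9, 2, 4, 148]

Answer:
[22, 99]
[9, 2, 4, 148]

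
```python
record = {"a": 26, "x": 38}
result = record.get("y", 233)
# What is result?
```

Trace:
`record = {"a": 26, "x": 38}` → record = {'a': 26, 'x': 38}
`result = record.get("y", 233)` → result = 233
So result = 233

Answer: 233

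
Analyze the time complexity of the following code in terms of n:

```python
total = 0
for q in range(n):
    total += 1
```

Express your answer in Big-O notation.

Each loop level contributes: n. Multiplying the contributions gives O(n).

Answer: O(n)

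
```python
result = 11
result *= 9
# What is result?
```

Trace:
`result = 11` → result = 11
`result *= 9` → result = 99
So result = 99

Answer: 99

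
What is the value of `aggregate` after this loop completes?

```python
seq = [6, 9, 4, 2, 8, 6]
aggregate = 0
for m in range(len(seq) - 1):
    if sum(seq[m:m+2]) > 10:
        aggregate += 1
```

Count windows with sum > 10
`aggregate` takes the values: 0 → 1 → 2 → 3

Answer: 3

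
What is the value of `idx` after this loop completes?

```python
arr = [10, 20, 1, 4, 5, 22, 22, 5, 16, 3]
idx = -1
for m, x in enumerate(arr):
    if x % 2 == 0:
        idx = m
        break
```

First even number index in [10, 20, 1, 4, 5, 22, 22, 5, 16, 3]
`idx` takes the values: -1 → 0

Answer: 0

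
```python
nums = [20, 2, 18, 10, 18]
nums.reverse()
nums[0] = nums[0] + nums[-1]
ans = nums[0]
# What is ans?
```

Trace:
`nums = [20, 2, 18, 10, 18]` → nums = [20, 2, 18, 10, 18]
`nums.reverse()` → nums = [18, 10, 18, 2, 20]
`nums[0] = nums[0] + nums[-1]` → nums = [38, 10, 18, 2, 20]
`ans = nums[0]` → ans = 38
So ans = 38

Answer: 38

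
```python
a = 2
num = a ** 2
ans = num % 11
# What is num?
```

Trace:
`a = 2` → a = 2
`num = a ** 2` → num = 4
`ans = num % 11` → ans = 4
So num = 4

Answer: 4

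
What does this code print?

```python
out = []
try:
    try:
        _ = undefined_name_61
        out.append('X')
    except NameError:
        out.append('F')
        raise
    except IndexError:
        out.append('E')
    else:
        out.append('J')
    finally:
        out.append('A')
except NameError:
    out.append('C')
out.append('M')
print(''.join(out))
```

Execution trace: 'F' (inner except NameError) → 'A' (inner finally) → 'C' (outer except NameError) → 'M' (after the try/except). Output: FACM

Answer: FACM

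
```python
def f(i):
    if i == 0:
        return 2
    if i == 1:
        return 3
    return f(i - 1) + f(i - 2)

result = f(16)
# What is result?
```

Build up from base cases: f(0)=2, f(1)=3, f(2)=5, f(3)=8, f(4)=13, f(5)=21, f(6)=34, ..., f(16)=4181

Answer: 4181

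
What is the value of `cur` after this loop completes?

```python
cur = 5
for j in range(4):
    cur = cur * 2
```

Multiply by 2, 4 times: 5 * 2^4 = 80
`cur` takes the values: 5 → 10 → 20 → 40 → 80

Answer: 80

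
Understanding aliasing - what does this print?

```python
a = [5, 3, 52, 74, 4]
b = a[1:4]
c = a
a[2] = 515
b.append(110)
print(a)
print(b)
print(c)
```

Key concept: slice vs alias.
Step by step:
`a = [5, 3, 52, 74, 4]` → a = [5, 3, 52, 74, 4]
`b = a[1:4]` → b = [3, 52, 74]
`c = a` → c = [5, 3, 52, 74, 4] (same object as a)
`a[2] = 515` → a = [5, 3, 515, 74, 4] (same object as c); c = [5, 3, 515, 74, 4] (same object as a)
`b.append(110)` → b = [3, 52, 74, 110]
`print(a)` → prints [5, 3, 515, 74, 4]
`print(b)` → prints [3, 52, 74, 110]
`print(c)` → prints [5, 3, 515, 74, 4]

Answer:
[5, 3, 515, 74, 4]
[3, 52, 74, 110]
[5, 3, 515, 74, 4]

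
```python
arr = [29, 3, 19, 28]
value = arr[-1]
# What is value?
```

Trace:
`arr = [29, 3, 19, 28]` → arr = [29, 3, 19, 28]
`value = arr[-1]` → value = 28
So value = 28

Answer: 28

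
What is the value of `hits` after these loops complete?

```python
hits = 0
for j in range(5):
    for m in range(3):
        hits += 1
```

5 * 3 = 15
`hits` takes the values: 0 → 1 → 2 → 3 → 4 → 5 → 6 → 7 → 8 → 9 → 10 → 11 → 12 → 13 → 14 → 15

Answer: 15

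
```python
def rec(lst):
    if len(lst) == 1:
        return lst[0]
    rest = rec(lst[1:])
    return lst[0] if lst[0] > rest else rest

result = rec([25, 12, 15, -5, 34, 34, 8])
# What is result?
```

Recursive max over [25, 12, 15, -5, 34, 34, 8] = 34

Answer: 34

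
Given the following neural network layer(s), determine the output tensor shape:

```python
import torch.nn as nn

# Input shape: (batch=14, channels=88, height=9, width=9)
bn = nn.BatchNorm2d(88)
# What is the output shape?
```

Input: (14, 88, 9, 9) -> Output: (14, 88, 9, 9)

Answer: (14, 88, 9, 9)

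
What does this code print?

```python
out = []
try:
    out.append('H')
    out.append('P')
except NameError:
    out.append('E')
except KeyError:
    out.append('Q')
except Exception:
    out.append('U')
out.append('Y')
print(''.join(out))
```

Execution trace: 'H' (try body) → 'P' (try body, no exception) → 'Y' (after the try/except). Output: HPY

Answer: HPY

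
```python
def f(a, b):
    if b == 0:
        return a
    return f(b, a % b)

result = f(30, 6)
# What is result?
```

f(30, 6) -> f(6, 0) -> 6

Answer: 6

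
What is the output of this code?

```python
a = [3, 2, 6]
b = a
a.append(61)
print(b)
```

Key concept: basic list aliasing.
Step by step:
`a = [3, 2, 6]` → a = [3, 2, 6]
`b = a` → b = [3, 2, 6] (same object as a)
`a.append(61)` → a = [3, 2, 6, 61] (same object as b); b = [3, 2, 6, 61] (same object as a)
`print(b)` → prints [3, 2, 6, 61]

Answer: [3, 2, 6, 61]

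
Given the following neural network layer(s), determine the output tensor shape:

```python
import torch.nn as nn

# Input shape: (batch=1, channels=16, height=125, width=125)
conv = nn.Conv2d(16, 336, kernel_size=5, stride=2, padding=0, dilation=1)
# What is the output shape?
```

Input: (1, 16, 125, 125) -> Output: (1, 336, 61, 61)

Answer: (1, 336, 61, 61)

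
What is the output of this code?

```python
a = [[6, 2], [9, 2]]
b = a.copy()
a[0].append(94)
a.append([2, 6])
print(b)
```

Key concept: shallow copy with nested lists.
Step by step:
`a = [[6, 2], [9, 2]]` → a = [[6, 2], [9, 2]]
`b = a.copy()` → b = [[6, 2], [9, 2]]
`a[0].append(94)` → a = [[6, 2, 94], [9, 2]]; b = [[6, 2, 94], [9, 2]]
`a.append([2, 6])` → a = [[6, 2, 94], [9, 2], [2, 6]]
`print(b)` → prints [[6, 2, 94], [9, 2]]

Answer: [[6, 2, 94], [9, 2]]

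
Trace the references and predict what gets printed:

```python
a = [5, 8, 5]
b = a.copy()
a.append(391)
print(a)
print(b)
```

Key concept: list.copy() creates independent copy.
Step by step:
`a = [5, 8, 5]` → a = [5, 8, 5]
`b = a.copy()` → b = [5, 8, 5]
`a.append(391)` → a = [5, 8, 5, 391]
`print(a)` → prints [5, 8, 5, 391]
`print(b)` → prints [5, 8, 5]

Answer:
[5, 8, 5, 391]
[5, 8, 5]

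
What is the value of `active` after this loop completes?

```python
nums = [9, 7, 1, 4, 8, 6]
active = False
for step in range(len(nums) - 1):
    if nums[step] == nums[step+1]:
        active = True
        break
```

Check consecutive duplicates in [9, 7, 1, 4, 8, 6]
`active` takes the values: False

Answer: False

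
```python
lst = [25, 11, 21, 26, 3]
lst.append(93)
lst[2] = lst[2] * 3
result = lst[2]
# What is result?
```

Trace:
`lst = [25, 11, 21, 26, 3]` → lst = [25, 11, 21, 26, 3]
`lst.append(93)` → lst = [25, 11, 21, 26, 3, 93]
`lst[2] = lst[2] * 3` → lst = [25, 11, 63, 26, 3, 93]
`result = lst[2]` → result = 63
So result = 63

Answer: 63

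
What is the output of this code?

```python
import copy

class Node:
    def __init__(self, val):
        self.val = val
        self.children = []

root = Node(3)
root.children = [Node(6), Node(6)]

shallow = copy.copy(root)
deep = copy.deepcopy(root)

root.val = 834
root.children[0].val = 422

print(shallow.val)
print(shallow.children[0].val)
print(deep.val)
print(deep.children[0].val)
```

Key concept: deep copy with custom objects.
Step by step:
`root = Node(3)` → root = Node(val=3, children=[])
`root.children = [Node(6), Node(6)]` → root = Node(val=3, children=[Node(val=6, children=[]), Node(val=6, children=[])])
`shallow = copy.copy(root)` → shallow = Node(val=3, children=[Node(val=6, children=[]), Node(val=6, children=[])])
`deep = copy.deepcopy(root)` → deep = Node(val=3, children=[Node(val=6, children=[]), Node(val=6, children=[])])
`root.val = 834` → root = Node(val=834, children=[Node(val=6, children=[]), Node(val=6, children=[])])
`root.children[0].val = 422` → root = Node(val=834, children=[Node(val=422, children=[]), Node(val=6, children=[])]); shallow = Node(val=3, children=[Node(val=422, children=[]), Node(val=6, children=[])])
`print(shallow.val)` → prints 3
`print(shallow.children[0].val)` → prints 422
`print(deep.val)` → prints 3
`print(deep.children[0].val)` → prints 6

Answer:
3
422
3
6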